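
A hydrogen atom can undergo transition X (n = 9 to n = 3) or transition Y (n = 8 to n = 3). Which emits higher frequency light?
9 → 3

Calculate the energy for each transition:

Transition 9 → 3:
ΔE₁ = |E_3 - E_9| = |-13.6057/3² - (-13.6057/9²)|
ΔE₁ = |-1.5117444444 - (-0.1679716049)| = 1.3437728 eV

Transition 8 → 3:
ΔE₂ = |E_3 - E_8| = |-13.6057/3² - (-13.6057/8²)|
ΔE₂ = |-1.5117444444 - (-0.2125890625)| = 1.2991554 eV

Since 1.3437728 eV > 1.2991554 eV, the transition 9 → 3 emits the more energetic photon.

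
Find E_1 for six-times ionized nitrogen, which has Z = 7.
-666.67930 eV

For hydrogen-like ions, the energy levels scale with Z²:
E_n = -13.6057 Z² / n² eV

For N⁶⁺ (Z = 7) at n = 1:
E_1 = -13.6057 × 7² / 1²
E_1 = -13.6057 × 49 / 1
E_1 = -666.6793 / 1
E_1 = -666.67930 eV

The energy is 49 times more negative than hydrogen at the same n due to the stronger nuclear charge.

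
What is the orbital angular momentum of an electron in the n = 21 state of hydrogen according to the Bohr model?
2.21460e-33 J·s (or 21ℏ)

In the Bohr model, angular momentum is quantized:
L = nℏ

where ℏ = h/(2π) = 1.0545718e-34 J·s

For n = 21:
L = 21 × 1.0545718e-34 J·s
L = 2.21460e-33 J·s

This can also be written as L = 21ℏ.
The angular momentum is an integer multiple of the reduced Planck constant.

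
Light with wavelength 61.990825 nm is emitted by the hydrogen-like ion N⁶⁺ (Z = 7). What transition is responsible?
n = 10 → n = 5

First, find the photon energy from the wavelength (hc = 1239.84 eV·nm):
E = hc/λ = 1239.84 eV·nm / 61.990825 nm = 20.000379 eV

The energy levels of N⁶⁺ satisfy E_n = -13.6057 × 7² / n² eV, so an emission n_i → n_f releases
ΔE = 13.6057 × 7² × (1/n_f² − 1/n_i²) eV.

Setting ΔE equal to the photon energy:
1/n_f² − 1/n_i² = 20.000379 / (13.6057 × 7²) = 0.030000000

Since 1/n_i² must be positive, we need 1/n_f² > 0.030000000, i.e. n_f ≤ 5. For each allowed n_f, solve n_i = (1/n_f² − 0.030000000)^(−1/2) and check whether it is a whole number:
  n_f = 1: 1/n_i² = 1.000000000 − 0.030000000 = 0.970000000 → n_i = 1.015  (not an integer) ✗
  n_f = 2: 1/n_i² = 0.250000000 − 0.030000000 = 0.220000000 → n_i = 2.132  (not an integer) ✗
  n_f = 3: 1/n_i² = 0.111111111 − 0.030000000 = 0.081111111 → n_i = 3.511  (not an integer) ✗
  n_f = 4: 1/n_i² = 0.062500000 − 0.030000000 = 0.032500000 → n_i = 5.547  (not an integer) ✗
  n_f = 5: 1/n_i² = 0.040000000 − 0.030000000 = 0.010000000 → n_i = 10.000  → integer, n_i = 10 ✓

Only n_f = 5 gives an integer upper level, n_i = 10.

The transition is from n = 10 to n = 5 (emission).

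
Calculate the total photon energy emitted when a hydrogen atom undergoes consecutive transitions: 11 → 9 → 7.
0.165 eV

The energy levels of hydrogen are E_n = -13.6057 / n² eV.

First transition (11 → 9):
ΔE₁ = |E_9 - E_11|
ΔE₁ = |-0.167971605 - (-0.112443802)| = 0.055528 eV

Second transition (9 → 7):
ΔE₂ = |E_7 - E_9|
ΔE₂ = |-0.277667347 - (-0.167971605)| = 0.109696 eV

Total energy released:
E_total = ΔE₁ + ΔE₂ = 0.055528 + 0.109696 = 0.165 eV

Note: This equals the direct transition 11 → 7: 0.165 eV ✓
Energy is conserved regardless of the path taken.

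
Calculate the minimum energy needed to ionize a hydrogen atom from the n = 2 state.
3.4014 eV

The ionization energy is the energy needed to remove the electron completely (n → ∞).

For hydrogen, E_n = -13.6057 eV / n².

At n = 2: E_2 = -13.6057 / 2² = -3.4014250 eV
At n = ∞: E_∞ = 0 eV

Ionization energy = E_∞ - E_2 = 0 - (-3.4014250) = 3.4014250 eV
Ionization energy ≈ 3.4014 eV

This is also called the binding energy of the electron in state n = 2.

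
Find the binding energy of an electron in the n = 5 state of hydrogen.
0.5442 eV

The ionization energy is the energy needed to remove the electron completely (n → ∞).

For hydrogen, E_n = -13.6057 eV / n².

At n = 5: E_5 = -13.6057 / 5² = -0.5442280 eV
At n = ∞: E_∞ = 0 eV

Ionization energy = E_∞ - E_5 = 0 - (-0.5442280) = 0.5442280 eV
Ionization energy ≈ 0.5442 eV

This is also called the binding energy of the electron in state n = 5.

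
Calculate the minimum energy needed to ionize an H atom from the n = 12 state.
0.0945 eV

The ionization energy is the energy needed to remove the electron completely (n → ∞).

For hydrogen, E_n = -13.6057 eV / n².

At n = 12: E_12 = -13.6057 / 12² = -0.0944840 eV
At n = ∞: E_∞ = 0 eV

Ionization energy = E_∞ - E_12 = 0 - (-0.0944840) = 0.0944840 eV
Ionization energy ≈ 0.0945 eV

This is also called the binding energy of the electron in state n = 12.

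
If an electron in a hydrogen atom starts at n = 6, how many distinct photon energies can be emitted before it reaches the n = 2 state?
10

The electron can occupy levels n = 2, 3, ..., 6 during de-excitation — that is m = 6 - 2 + 1 = 5 distinct levels.

The number of distinct spectral lines equals the number of ways to choose 2 of these m levels (each pair gives one possible emission transition):

Number of lines = m(m-1)/2 = 5×4/2 = 10

These correspond to all possible transitions between the 5 levels:
6 → 5, 6 → 4, 6 → 3, 6 → 2, 5 → 4, 5 → 3, 5 → 2, 4 → 3...

Each transition produces a photon with a unique energy (and thus wavelength). This count does not depend on Z.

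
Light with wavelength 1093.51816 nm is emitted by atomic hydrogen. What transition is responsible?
n = 6 → n = 3

First, find the photon energy from the wavelength (hc = 1239.84 eV·nm):
E = hc/λ = 1239.84 eV·nm / 1093.51816 nm = 1.1338083 eV

The energy levels of hydrogen satisfy E_n = -13.6057 / n² eV, so an emission n_i → n_f releases
ΔE = 13.6057 × (1/n_f² − 1/n_i²) eV.

Setting ΔE equal to the photon energy:
1/n_f² − 1/n_i² = 1.1338083 / 13.6057 = 0.083333331

Since 1/n_i² must be positive, we need 1/n_f² > 0.083333331, i.e. n_f ≤ 3. For each allowed n_f, solve n_i = (1/n_f² − 0.083333331)^(−1/2) and check whether it is a whole number:
  n_f = 1: 1/n_i² = 1.000000000 − 0.083333331 = 0.916666669 → n_i = 1.044  (not an integer) ✗
  n_f = 2: 1/n_i² = 0.250000000 − 0.083333331 = 0.166666669 → n_i = 2.449  (not an integer) ✗
  n_f = 3: 1/n_i² = 0.111111111 − 0.083333331 = 0.027777780 → n_i = 6.000  → integer, n_i = 6 ✓

Only n_f = 3 gives an integer upper level, n_i = 6.

The transition is from n = 6 to n = 3 (emission).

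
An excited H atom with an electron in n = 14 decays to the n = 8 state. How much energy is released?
0.14317 eV

The energy levels are E_n = -13.6057 eV / n².

Energy at n = 14: E_14 = -13.6057 / 14² = -0.06941684 eV
Energy at n = 8: E_8 = -13.6057 / 8² = -0.21258906 eV

For emission (electron falling to lower state), the photon energy is:
E_photon = E_14 - E_8 = |-0.06941684 - (-0.21258906)|
E_photon = 0.14317 eV

This energy is carried away by the emitted photon.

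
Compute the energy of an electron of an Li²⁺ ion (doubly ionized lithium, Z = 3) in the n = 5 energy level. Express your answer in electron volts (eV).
-4.898052 eV

The energy levels of a hydrogen-like atom are given by:
E_n = -13.6057 Z² / n² eV  (with Z = 3 for Li²⁺)

For n = 5:
E_5 = -13.6057 × 3² / 5²
E_5 = -13.6057 × 9 / 25
E_5 = -4.898052 eV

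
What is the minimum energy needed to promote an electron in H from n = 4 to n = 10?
0.71430 eV

The energy levels of a hydrogen-like atom are E_n = -13.6057 eV / n².

Energy at n = 4: E_4 = -13.6057 / 4² = -0.85035625 eV
Energy at n = 10: E_10 = -13.6057 / 10² = -0.13605700 eV

The excitation energy is the difference:
ΔE = E_10 - E_4
ΔE = -0.13605700 - (-0.85035625)
ΔE = 0.71430 eV

Since this is positive, energy must be absorbed (photon absorption).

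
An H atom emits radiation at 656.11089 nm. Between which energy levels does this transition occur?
n = 3 → n = 2

First, find the photon energy from the wavelength (hc = 1239.84 eV·nm):
E = hc/λ = 1239.84 eV·nm / 656.11089 nm = 1.8896806 eV

The energy levels of hydrogen satisfy E_n = -13.6057 / n² eV, so an emission n_i → n_f releases
ΔE = 13.6057 × (1/n_f² − 1/n_i²) eV.

Setting ΔE equal to the photon energy:
1/n_f² − 1/n_i² = 1.8896806 / 13.6057 = 0.13888889

Since 1/n_i² must be positive, we need 1/n_f² > 0.13888889, i.e. n_f ≤ 2. For each allowed n_f, solve n_i = (1/n_f² − 0.13888889)^(−1/2) and check whether it is a whole number:
  n_f = 1: 1/n_i² = 1.00000000 − 0.13888889 = 0.86111111 → n_i = 1.078  (not an integer) ✗
  n_f = 2: 1/n_i² = 0.25000000 − 0.13888889 = 0.11111111 → n_i = 3.000  → integer, n_i = 3 ✓

Only n_f = 2 gives an integer upper level, n_i = 3.

The transition is from n = 3 to n = 2 (emission).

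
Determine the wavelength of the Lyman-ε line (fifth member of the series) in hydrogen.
93.730 nm

The lines of a series are numbered from the longest wavelength (smallest ΔE) outward; the fifth line is the transition from n = n_f + 5 to n_f.
The Lyman series has all transitions ending at n_f = 1.

For H, the fifth line (ε-line) is the jump from n = 6 to n = 1:
E_6 = -13.6057 / 6² = -0.37794 eV
E_1 = -13.6057 / 1² = -13.60570 eV
ΔE = E_6 - E_1 = 13.22776 eV

λ = hc/E = 1239.84 eV·nm / 13.22776 eV
λ = 93.730 nm

This is the ε-line of the Lyman series in H.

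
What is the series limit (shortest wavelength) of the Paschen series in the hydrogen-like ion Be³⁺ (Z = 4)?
51.2587 nm

The series limit corresponds to the transition from n = ∞ to n = 3.
This is the highest energy (shortest wavelength) transition in the Paschen series.

E_∞ = 0 eV
E_3 = -13.6057 × 4² / 3² = -24.187911 eV

Energy at series limit:
ΔE = E_∞ - E_3 = 0 - (-24.187911) = 24.187911 eV
λ = hc/E = 1239.84 eV·nm / 24.187911 eV = 51.2587 nm

This energy equals the ionization energy from the n = 3 state of Be³⁺.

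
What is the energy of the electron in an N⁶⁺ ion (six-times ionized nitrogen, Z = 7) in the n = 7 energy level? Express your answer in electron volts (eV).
-13.605700 eV

The energy levels of a hydrogen-like atom are given by:
E_n = -13.6057 Z² / n² eV  (with Z = 7 for N⁶⁺)

For n = 7:
E_7 = -13.6057 × 7² / 7²
E_7 = -13.6057 × 49 / 49
E_7 = -13.605700 eV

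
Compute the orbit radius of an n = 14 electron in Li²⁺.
3.457291 nm (or 34.572911 Å)

The Bohr radius formula is:
r_n = n² a₀ / Z

where a₀ = 0.052917721 nm is the Bohr radius.

For Li²⁺ (Z = 3) at n = 14:
r_14 = 14² × 0.052917721 nm / 3
r_14 = 196 × 0.052917721 nm / 3
r_14 = 10.3718733 nm / 3
r_14 = 3.457291 nm

The electron orbits at approximately 3.457291 nm from the nucleus.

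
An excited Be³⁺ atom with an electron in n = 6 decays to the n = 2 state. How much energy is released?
48.375822 eV

The energy levels are E_n = -13.6057 Z² eV / n².

Energy at n = 6: E_6 = -13.6057 × 4² / 6² = -6.046977778 eV
Energy at n = 2: E_2 = -13.6057 × 4² / 2² = -54.422800000 eV

For emission (electron falling to lower state), the photon energy is:
E_photon = E_6 - E_2 = |-6.046977778 - (-54.422800000)|
E_photon = 48.375822 eV

This energy is carried away by the emitted photon.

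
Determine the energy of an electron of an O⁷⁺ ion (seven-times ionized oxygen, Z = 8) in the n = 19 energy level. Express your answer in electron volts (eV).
-2.41209 eV

The energy levels of a hydrogen-like atom are given by:
E_n = -13.6057 Z² / n² eV  (with Z = 8 for O⁷⁺)

For n = 19:
E_19 = -13.6057 × 8² / 19²
E_19 = -13.6057 × 64 / 361
E_19 = -2.41209 eV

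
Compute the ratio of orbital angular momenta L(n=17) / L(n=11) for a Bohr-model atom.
1.545455

In the Bohr model, L_n = nℏ, so the ratio is purely the ratio of quantum numbers:

L_17/L_11 = 17ℏ / 11ℏ = 17/11 = 1.545455

The angular momentum scales linearly with n.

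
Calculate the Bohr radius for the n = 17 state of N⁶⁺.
2.184746 nm (or 21.847459 Å)

The Bohr radius formula is:
r_n = n² a₀ / Z

where a₀ = 0.052917721 nm is the Bohr radius.

For N⁶⁺ (Z = 7) at n = 17:
r_17 = 17² × 0.052917721 nm / 7
r_17 = 289 × 0.052917721 nm / 7
r_17 = 15.2932214 nm / 7
r_17 = 2.184746 nm

The electron orbits at approximately 2.184746 nm from the nucleus.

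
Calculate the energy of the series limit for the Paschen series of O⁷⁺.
96.75 eV

The series limit corresponds to the transition from n = ∞ to n = 3.
This is the highest energy (shortest wavelength) transition in the Paschen series.

E_∞ = 0 eV
E_3 = -13.6057 × 8² / 3² = -96.75 eV

Energy at series limit:
ΔE = E_∞ - E_3 = 0 - (-96.75) = 96.75 eV

This energy equals the ionization energy from the n = 3 state of O⁷⁺.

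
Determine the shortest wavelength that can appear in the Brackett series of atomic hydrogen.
1458.02 nm

The series limit corresponds to the transition from n = ∞ to n = 4.
This is the highest energy (shortest wavelength) transition in the Brackett series.

E_∞ = 0 eV
E_4 = -13.6057 / 4² = -0.85035625 eV

Energy at series limit:
ΔE = E_∞ - E_4 = 0 - (-0.85035625) = 0.85035625 eV
λ = hc/E = 1239.84 eV·nm / 0.85035625 eV = 1458.02 nm

This energy equals the ionization energy from the n = 4 state of hydrogen.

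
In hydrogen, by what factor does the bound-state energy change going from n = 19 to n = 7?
7.36735

Using E_n = -13.6057 Z² / n² eV with Z = 1:

E_7 = -13.6057 / 7² = -13.6057 / 49 = -0.27766734694 eV
E_19 = -13.6057 / 19² = -13.6057 / 361 = -0.03768891967 eV

The ratio is:
E_7/E_19 = (-0.27766734694) / (-0.03768891967)
E_7/E_19 = (-13.6057/49) / (-13.6057/361)
E_7/E_19 = 361/49
E_7/E_19 = 7.36735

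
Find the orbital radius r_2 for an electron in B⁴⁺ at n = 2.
0.0423 nm (or 0.4233 Å)

The Bohr radius formula is:
r_n = n² a₀ / Z

where a₀ = 0.0529177 nm is the Bohr radius.

For B⁴⁺ (Z = 5) at n = 2:
r_2 = 2² × 0.0529177 nm / 5
r_2 = 4 × 0.0529177 nm / 5
r_2 = 0.21167 nm / 5
r_2 = 0.0423 nm

The electron orbits at approximately 0.0423 nm from the nucleus.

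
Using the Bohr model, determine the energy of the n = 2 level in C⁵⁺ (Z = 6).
-122.451300 eV

For hydrogen-like ions, the energy levels scale with Z²:
E_n = -13.6057 Z² / n² eV

For C⁵⁺ (Z = 6) at n = 2:
E_2 = -13.6057 × 6² / 2²
E_2 = -13.6057 × 36 / 4
E_2 = -489.8052 / 4
E_2 = -122.451300 eV

The energy is 36 times more negative than hydrogen at the same n due to the stronger nuclear charge.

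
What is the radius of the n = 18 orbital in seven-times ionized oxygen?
2.1432 nm (or 21.4317 Å)

The Bohr radius formula is:
r_n = n² a₀ / Z

where a₀ = 0.0529177 nm is the Bohr radius.

For O⁷⁺ (Z = 8) at n = 18:
r_18 = 18² × 0.0529177 nm / 8
r_18 = 324 × 0.0529177 nm / 8
r_18 = 17.14533 nm / 8
r_18 = 2.1432 nm

The electron orbits at approximately 2.1432 nm from the nucleus.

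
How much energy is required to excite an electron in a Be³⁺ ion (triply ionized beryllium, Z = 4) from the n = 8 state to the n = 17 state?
2.65 eV

The energy levels of a hydrogen-like atom are E_n = -13.6057 Z² eV / n².

Energy at n = 8: E_8 = -13.6057 × 4² / 8² = -3.40143 eV
Energy at n = 17: E_17 = -13.6057 × 4² / 17² = -0.75326 eV

The excitation energy is the difference:
ΔE = E_17 - E_8
ΔE = -0.75326 - (-3.40143)
ΔE = 2.65 eV

Since this is positive, energy must be absorbed (photon absorption).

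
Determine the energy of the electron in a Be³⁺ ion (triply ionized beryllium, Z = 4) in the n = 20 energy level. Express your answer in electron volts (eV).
-0.54423 eV

The energy levels of a hydrogen-like atom are given by:
E_n = -13.6057 Z² / n² eV  (with Z = 4 for Be³⁺)

For n = 20:
E_20 = -13.6057 × 4² / 20²
E_20 = -13.6057 × 16 / 400
E_20 = -0.54423 eV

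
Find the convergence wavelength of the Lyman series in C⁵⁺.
2.5313 nm

The series limit corresponds to the transition from n = ∞ to n = 1.
This is the highest energy (shortest wavelength) transition in the Lyman series.

E_∞ = 0 eV
E_1 = -13.6057 × 6² / 1² = -489.805200 eV

Energy at series limit:
ΔE = E_∞ - E_1 = 0 - (-489.805200) = 489.805200 eV
λ = hc/E = 1239.84 eV·nm / 489.805200 eV = 2.5313 nm

This energy equals the ionization energy from the n = 1 state of C⁵⁺.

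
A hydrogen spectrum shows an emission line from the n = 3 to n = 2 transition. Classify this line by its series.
Balmer series

The spectral series in hydrogen are named based on the final (lower) energy level:
- Lyman series: n_final = 1 (ultraviolet)
- Balmer series: n_final = 2 (visible/near-UV)
- Paschen series: n_final = 3 (infrared)
- Brackett series: n_final = 4 (infrared)
- Pfund series: n_final = 5 (far infrared)

Since this transition ends at n = 2, it belongs to the Balmer series.

For reference, this 3 → 2 line has photon energy
ΔE = 13.6057 eV × (1/2² - 1/3²) = 1.8896806 eV,
corresponding to wavelength λ = hc/ΔE = 1239.84 eV·nm / 1.8896806 eV = 656.111 nm in the visible/near-UV region.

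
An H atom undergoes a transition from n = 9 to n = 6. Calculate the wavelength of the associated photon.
5904.99805 nm

First, find the transition energy using E_n = -13.6057 / n² eV:
E_9 = -13.6057 / 9² = -0.16797160494 eV
E_6 = -13.6057 / 6² = -0.37793611111 eV

Photon energy: |ΔE| = |E_6 - E_9| = 0.20996450617 eV

Convert to wavelength using E = hc/λ with hc = 1239.84 eV·nm:
λ = hc/E = 1239.84 eV·nm / 0.20996450617 eV
λ = 5904.99805 nm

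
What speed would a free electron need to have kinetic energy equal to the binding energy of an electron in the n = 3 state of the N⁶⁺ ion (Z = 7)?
5.10e+06 m/s (or 1.7027% of c)

The binding energy at n = 3 for N⁶⁺ is:
E_3 = -13.6057 × 7²/3² = -74.075478 eV
|E_3| = 74.075478 eV

Convert to Joules:
KE = 74.075478 eV × (1.602177 × 10⁻¹⁹ J/eV) = 1.1868e-17 J

Using KE = ½mv²:
v = √(2·KE/m_e)
v = √(2 × 1.1868e-17 J / 9.10938 × 10⁻³¹ kg)
v = 5.10e+06 m/s

This is approximately 1.7027% the speed of light.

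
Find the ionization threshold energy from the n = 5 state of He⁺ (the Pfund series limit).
2.18 eV

The series limit corresponds to the transition from n = ∞ to n = 5.
This is the highest energy (shortest wavelength) transition in the Pfund series.

E_∞ = 0 eV
E_5 = -13.6057 × 2² / 5² = -2.18 eV

Energy at series limit:
ΔE = E_∞ - E_5 = 0 - (-2.18) = 2.18 eV

This energy equals the ionization energy from the n = 5 state of He⁺.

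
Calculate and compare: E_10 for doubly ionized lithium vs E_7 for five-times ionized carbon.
C⁵⁺ at n = 7 (E = -9.996 eV)

Using E_n = -13.6057 Z² / n² eV:

Li²⁺ (Z = 3) at n = 10:
E = -13.6057 × 3² / 10² = -13.6057 × 9 / 100 = -1.224513 eV

C⁵⁺ (Z = 6) at n = 7:
E = -13.6057 × 6² / 7² = -13.6057 × 36 / 49 = -9.996024 eV

Since -9.996024 eV < -1.224513 eV,
C⁵⁺ at n = 7 is more tightly bound (requires more energy to ionize).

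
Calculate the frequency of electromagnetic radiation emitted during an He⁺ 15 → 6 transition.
3.0705e+14 Hz

First, find the transition energy:
E_15 = -13.6057 × 2² / 15² = -0.2418791 eV
E_6 = -13.6057 × 2² / 6² = -1.5117444 eV
|ΔE| = |E_6 - E_15| = 1.2698653 eV

Convert to Joules: E = 1.2698653 eV × (1.602177 × 10⁻¹⁹ J/eV) = 2.034549e-19 J

Using E = hf:
f = E/h = 2.034549e-19 J / (6.62607 × 10⁻³⁴ J·s)
f = 3.0705e+14 Hz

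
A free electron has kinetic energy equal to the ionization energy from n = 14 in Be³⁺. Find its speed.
6.25055e+05 m/s (or 0.208496% of c)

The binding energy at n = 14 for Be³⁺ is:
E_14 = -13.6057 × 4²/14² = -1.11066939 eV
|E_14| = 1.11066939 eV

Convert to Joules:
KE = 1.11066939 eV × (1.602177 × 10⁻¹⁹ J/eV) = 1.7794890e-19 J

Using KE = ½mv²:
v = √(2·KE/m_e)
v = √(2 × 1.7794890e-19 J / 9.10938 × 10⁻³¹ kg)
v = 6.25055e+05 m/s

This is approximately 0.208496% the speed of light.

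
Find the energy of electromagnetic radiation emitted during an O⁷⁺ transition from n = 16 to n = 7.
14.369 eV

The energy levels are E_n = -13.6057 Z² eV / n².

Energy at n = 16: E_16 = -13.6057 × 8² / 16² = -3.401425 eV
Energy at n = 7: E_7 = -13.6057 × 8² / 7² = -17.770710 eV

For emission (electron falling to lower state), the photon energy is:
E_photon = E_16 - E_7 = |-3.401425 - (-17.770710)|
E_photon = 14.369 eV

This energy is carried away by the emitted photon.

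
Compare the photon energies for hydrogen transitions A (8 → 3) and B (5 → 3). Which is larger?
8 → 3

Calculate the energy for each transition:

Transition 8 → 3:
ΔE₁ = |E_3 - E_8| = |-13.6057/3² - (-13.6057/8²)|
ΔE₁ = |-1.51174444444 - (-0.21258906250)| = 1.29915538 eV

Transition 5 → 3:
ΔE₂ = |E_3 - E_5| = |-13.6057/3² - (-13.6057/5²)|
ΔE₂ = |-1.51174444444 - (-0.54422800000)| = 0.96751644 eV

Since 1.29915538 eV > 0.96751644 eV, the transition 8 → 3 emits the more energetic photon.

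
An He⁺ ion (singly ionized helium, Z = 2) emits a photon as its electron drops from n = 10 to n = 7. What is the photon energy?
0.566441 eV

The energy levels are E_n = -13.6057 Z² eV / n².

Energy at n = 10: E_10 = -13.6057 × 2² / 10² = -0.544228000 eV
Energy at n = 7: E_7 = -13.6057 × 2² / 7² = -1.110669388 eV

For emission (electron falling to lower state), the photon energy is:
E_photon = E_10 - E_7 = |-0.544228000 - (-1.110669388)|
E_photon = 0.566441 eV

This energy is carried away by the emitted photon.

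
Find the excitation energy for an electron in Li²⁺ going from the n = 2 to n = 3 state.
17.007125 eV

The energy levels of a hydrogen-like atom are E_n = -13.6057 Z² eV / n².

Energy at n = 2: E_2 = -13.6057 × 3² / 2² = -30.612825000 eV
Energy at n = 3: E_3 = -13.6057 × 3² / 3² = -13.605700000 eV

The excitation energy is the difference:
ΔE = E_3 - E_2
ΔE = -13.605700000 - (-30.612825000)
ΔE = 17.007125 eV

Since this is positive, energy must be absorbed (photon absorption).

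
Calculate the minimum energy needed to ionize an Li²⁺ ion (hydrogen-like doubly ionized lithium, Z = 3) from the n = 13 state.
0.7246 eV

The ionization energy is the energy needed to remove the electron completely (n → ∞).

For a hydrogen-like ion with Z = 3, E_n = -13.6057 Z² / n² eV.

At n = 13: E_13 = -13.6057 × 3² / 13² = -0.7245639 eV
At n = ∞: E_∞ = 0 eV

Ionization energy = E_∞ - E_13 = 0 - (-0.7245639) = 0.7245639 eV
Ionization energy ≈ 0.7246 eV

This is also called the binding energy of the electron in state n = 13.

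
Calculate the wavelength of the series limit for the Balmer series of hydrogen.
364.5061 nm

The series limit corresponds to the transition from n = ∞ to n = 2.
This is the highest energy (shortest wavelength) transition in the Balmer series.

E_∞ = 0 eV
E_2 = -13.6057 / 2² = -3.40142500 eV

Energy at series limit:
ΔE = E_∞ - E_2 = 0 - (-3.40142500) = 3.40142500 eV
λ = hc/E = 1239.84 eV·nm / 3.40142500 eV = 364.5061 nm

This energy equals the ionization energy from the n = 2 state of hydrogen.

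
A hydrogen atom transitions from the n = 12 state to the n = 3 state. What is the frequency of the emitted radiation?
3.427e+14 Hz

First, find the transition energy:
E_12 = -13.6057 / 12² = -0.094484 eV
E_3 = -13.6057 / 3² = -1.511744 eV
|ΔE| = |E_3 - E_12| = 1.417260 eV

Convert to Joules: E = 1.417260 eV × (1.602177 × 10⁻¹⁹ J/eV) = 2.27070e-19 J

Using E = hf:
f = E/h = 2.27070e-19 J / (6.62607 × 10⁻³⁴ J·s)
f = 3.427e+14 Hz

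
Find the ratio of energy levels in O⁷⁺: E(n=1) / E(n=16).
256.00

Using E_n = -13.6057 Z² / n² eV with Z = 8:

E_1 = -13.6057 × 8² / 1² = -870.7648 / 1 = -870.76480000 eV
E_16 = -13.6057 × 8² / 16² = -870.7648 / 256 = -3.40142500 eV

The ratio is:
E_1/E_16 = (-870.76480000) / (-3.40142500)
E_1/E_16 = (-870.7648/1) / (-870.7648/256)
E_1/E_16 = 256/1
E_1/E_16 = 256.00
(Note: the Z² factors cancel in the ratio.)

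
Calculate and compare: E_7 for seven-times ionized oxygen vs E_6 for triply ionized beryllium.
O⁷⁺ at n = 7 (E = -17.771 eV)

Using E_n = -13.6057 Z² / n² eV:

O⁷⁺ (Z = 8) at n = 7:
E = -13.6057 × 8² / 7² = -13.6057 × 64 / 49 = -17.770710 eV

Be³⁺ (Z = 4) at n = 6:
E = -13.6057 × 4² / 6² = -13.6057 × 16 / 36 = -6.046978 eV

Since -17.770710 eV < -6.046978 eV,
O⁷⁺ at n = 7 is more tightly bound (requires more energy to ionize).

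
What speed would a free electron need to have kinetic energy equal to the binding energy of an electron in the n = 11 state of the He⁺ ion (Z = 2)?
3.9776e+05 m/s (or 0.132679% of c)

The binding energy at n = 11 for He⁺ is:
E_11 = -13.6057 × 2²/11² = -0.44977521 eV
|E_11| = 0.44977521 eV

Convert to Joules:
KE = 0.44977521 eV × (1.602177 × 10⁻¹⁹ J/eV) = 7.206195e-20 J

Using KE = ½mv²:
v = √(2·KE/m_e)
v = √(2 × 7.206195e-20 J / 9.10938 × 10⁻³¹ kg)
v = 3.9776e+05 m/s

This is approximately 0.132679% the speed of light.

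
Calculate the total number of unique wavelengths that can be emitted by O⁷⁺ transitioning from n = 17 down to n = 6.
66

The electron can occupy levels n = 6, 7, ..., 17 during de-excitation — that is m = 17 - 6 + 1 = 12 distinct levels.

The number of distinct spectral lines equals the number of ways to choose 2 of these m levels (each pair gives one possible emission transition):

Number of lines = m(m-1)/2 = 12×11/2 = 66

These correspond to all possible transitions between the 12 levels:
17 → 16, 17 → 15, 17 → 14, 17 → 13, 17 → 12, 17 → 11, 17 → 10, 17 → 9...

Each transition produces a photon with a unique energy (and thus wavelength). This count does not depend on Z.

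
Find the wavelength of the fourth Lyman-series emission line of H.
94.92345 nm

The lines of a series are numbered from the longest wavelength (smallest ΔE) outward; the fourth line is the transition from n = n_f + 4 to n_f.
The Lyman series has all transitions ending at n_f = 1.

For H, the fourth line (δ-line) is the jump from n = 5 to n = 1:
E_5 = -13.6057 / 5² = -0.5442280 eV
E_1 = -13.6057 / 1² = -13.6057000 eV
ΔE = E_5 - E_1 = 13.0614720 eV

λ = hc/E = 1239.84 eV·nm / 13.0614720 eV
λ = 94.92345 nm

This is the δ-line of the Lyman series in H.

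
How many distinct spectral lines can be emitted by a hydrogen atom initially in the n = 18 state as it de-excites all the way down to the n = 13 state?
15

The electron can occupy levels n = 13, 14, ..., 18 during de-excitation — that is m = 18 - 13 + 1 = 6 distinct levels.

The number of distinct spectral lines equals the number of ways to choose 2 of these m levels (each pair gives one possible emission transition):

Number of lines = m(m-1)/2 = 6×5/2 = 15

These correspond to all possible transitions between the 6 levels:
18 → 17, 18 → 16, 18 → 15, 18 → 14, 18 → 13, 17 → 16, 17 → 15, 17 → 14...

Each transition produces a photon with a unique energy (and thus wavelength). This count does not depend on Z.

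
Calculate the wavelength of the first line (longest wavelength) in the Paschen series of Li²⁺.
208.29 nm

The longest wavelength corresponds to the smallest energy transition in the series.
The Paschen series has all transitions ending at n_f = 3.

For Li²⁺ (Z = 3), the first line (α-line) is the jump from n = 4 to n = 3:
E_4 = -13.6057 × 3² / 4² = -7.653206 eV
E_3 = -13.6057 × 3² / 3² = -13.605700 eV
ΔE = E_4 - E_3 = 5.952494 eV

λ = hc/E = 1239.84 eV·nm / 5.952494 eV
λ = 208.29 nm

This is the α-line of the Paschen series in Li²⁺.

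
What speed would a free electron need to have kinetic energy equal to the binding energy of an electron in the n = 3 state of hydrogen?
7.292e+05 m/s (or 0.243245% of c)

The binding energy at n = 3 for hydrogen is:
E_3 = -13.6057/3² = -1.51174444 eV
|E_3| = 1.51174444 eV

Convert to Joules:
KE = 1.51174444 eV × (1.602177 × 10⁻¹⁹ J/eV) = 2.42208e-19 J

Using KE = ½mv²:
v = √(2·KE/m_e)
v = √(2 × 2.42208e-19 J / 9.10938 × 10⁻³¹ kg)
v = 7.292e+05 m/s

This is approximately 0.243245% the speed of light.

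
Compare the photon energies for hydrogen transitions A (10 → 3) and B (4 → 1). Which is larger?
4 → 1

Calculate the energy for each transition:

Transition 10 → 3:
ΔE₁ = |E_3 - E_10| = |-13.6057/3² - (-13.6057/10²)|
ΔE₁ = |-1.511744444444 - (-0.136057000000)| = 1.375687444 eV

Transition 4 → 1:
ΔE₂ = |E_1 - E_4| = |-13.6057/1² - (-13.6057/4²)|
ΔE₂ = |-13.605700000000 - (-0.850356250000)| = 12.755343750 eV

Since 12.755343750 eV > 1.375687444 eV, the transition 4 → 1 emits the more energetic photon.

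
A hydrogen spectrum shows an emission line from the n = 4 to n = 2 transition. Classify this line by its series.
Balmer series

The spectral series in hydrogen are named based on the final (lower) energy level:
- Lyman series: n_final = 1 (ultraviolet)
- Balmer series: n_final = 2 (visible/near-UV)
- Paschen series: n_final = 3 (infrared)
- Brackett series: n_final = 4 (infrared)
- Pfund series: n_final = 5 (far infrared)

Since this transition ends at n = 2, it belongs to the Balmer series.

For reference, this 4 → 2 line has photon energy
ΔE = 13.6057 eV × (1/2² - 1/4²) = 2.551069 eV,
corresponding to wavelength λ = hc/ΔE = 1239.84 eV·nm / 2.551069 eV = 486.01 nm in the visible/near-UV region.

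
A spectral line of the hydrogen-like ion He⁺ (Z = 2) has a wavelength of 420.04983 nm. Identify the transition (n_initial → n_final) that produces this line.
n = 11 → n = 4

First, find the photon energy from the wavelength (hc = 1239.84 eV·nm):
E = hc/λ = 1239.84 eV·nm / 420.04983 nm = 2.9516498 eV

The energy levels of He⁺ satisfy E_n = -13.6057 × 2² / n² eV, so an emission n_i → n_f releases
ΔE = 13.6057 × 2² × (1/n_f² − 1/n_i²) eV.

Setting ΔE equal to the photon energy:
1/n_f² − 1/n_i² = 2.9516498 / (13.6057 × 2²) = 0.054235537

Since 1/n_i² must be positive, we need 1/n_f² > 0.054235537, i.e. n_f ≤ 4. For each allowed n_f, solve n_i = (1/n_f² − 0.054235537)^(−1/2) and check whether it is a whole number:
  n_f = 1: 1/n_i² = 1.000000000 − 0.054235537 = 0.945764463 → n_i = 1.028  (not an integer) ✗
  n_f = 2: 1/n_i² = 0.250000000 − 0.054235537 = 0.195764463 → n_i = 2.260  (not an integer) ✗
  n_f = 3: 1/n_i² = 0.111111111 − 0.054235537 = 0.056875574 → n_i = 4.193  (not an integer) ✗
  n_f = 4: 1/n_i² = 0.062500000 − 0.054235537 = 0.008264463 → n_i = 11.000  → integer, n_i = 11 ✓

Only n_f = 4 gives an integer upper level, n_i = 11.

The transition is from n = 11 to n = 4 (emission).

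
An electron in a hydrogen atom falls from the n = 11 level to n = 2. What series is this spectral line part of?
Balmer series

The spectral series in hydrogen are named based on the final (lower) energy level:
- Lyman series: n_final = 1 (ultraviolet)
- Balmer series: n_final = 2 (visible/near-UV)
- Paschen series: n_final = 3 (infrared)
- Brackett series: n_final = 4 (infrared)
- Pfund series: n_final = 5 (far infrared)

Since this transition ends at n = 2, it belongs to the Balmer series.

For reference, this 11 → 2 line has photon energy
ΔE = 13.6057 eV × (1/2² - 1/11²) = 3.2889811983 eV,
corresponding to wavelength λ = hc/ΔE = 1239.84 eV·nm / 3.2889811983 eV = 376.967798 nm in the visible/near-UV region.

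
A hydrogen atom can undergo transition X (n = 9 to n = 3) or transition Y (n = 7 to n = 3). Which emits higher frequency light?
9 → 3

Calculate the energy for each transition:

Transition 9 → 3:
ΔE₁ = |E_3 - E_9| = |-13.6057/3² - (-13.6057/9²)|
ΔE₁ = |-1.511744444 - (-0.167971605)| = 1.343773 eV

Transition 7 → 3:
ΔE₂ = |E_3 - E_7| = |-13.6057/3² - (-13.6057/7²)|
ΔE₂ = |-1.511744444 - (-0.277667347)| = 1.234077 eV

Since 1.343773 eV > 1.234077 eV, the transition 9 → 3 emits the more energetic photon.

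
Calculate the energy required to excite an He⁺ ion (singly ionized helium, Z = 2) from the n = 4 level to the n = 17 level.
3.2131 eV

The energy levels of a hydrogen-like atom are E_n = -13.6057 Z² eV / n².

Energy at n = 4: E_4 = -13.6057 × 2² / 4² = -3.4014250 eV
Energy at n = 17: E_17 = -13.6057 × 2² / 17² = -0.1883142 eV

The excitation energy is the difference:
ΔE = E_17 - E_4
ΔE = -0.1883142 - (-3.4014250)
ΔE = 3.2131 eV

Since this is positive, energy must be absorbed (photon absorption).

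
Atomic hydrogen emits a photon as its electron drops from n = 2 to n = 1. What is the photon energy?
10.20428 eV

The energy levels are E_n = -13.6057 eV / n².

Energy at n = 2: E_2 = -13.6057 / 2² = -3.40142500 eV
Energy at n = 1: E_1 = -13.6057 / 1² = -13.60570000 eV

For emission (electron falling to lower state), the photon energy is:
E_photon = E_2 - E_1 = |-3.40142500 - (-13.60570000)|
E_photon = 10.20428 eV

This energy is carried away by the emitted photon.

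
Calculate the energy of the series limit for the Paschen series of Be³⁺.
24.1879 eV

The series limit corresponds to the transition from n = ∞ to n = 3.
This is the highest energy (shortest wavelength) transition in the Paschen series.

E_∞ = 0 eV
E_3 = -13.6057 × 4² / 3² = -24.1879 eV

Energy at series limit:
ΔE = E_∞ - E_3 = 0 - (-24.1879) = 24.1879 eV

This energy equals the ionization energy from the n = 3 state of Be³⁺.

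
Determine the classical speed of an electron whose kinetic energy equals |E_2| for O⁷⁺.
8.751e+06 m/s (or 2.91894% of c)

The binding energy at n = 2 for O⁷⁺ is:
E_2 = -13.6057 × 8²/2² = -217.6912000 eV
|E_2| = 217.6912000 eV

Convert to Joules:
KE = 217.6912000 eV × (1.602177 × 10⁻¹⁹ J/eV) = 3.48780e-17 J

Using KE = ½mv²:
v = √(2·KE/m_e)
v = √(2 × 3.48780e-17 J / 9.10938 × 10⁻³¹ kg)
v = 8.751e+06 m/s

This is approximately 2.91894% the speed of light.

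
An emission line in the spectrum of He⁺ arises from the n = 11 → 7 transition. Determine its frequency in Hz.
1.59804e+14 Hz

First, find the transition energy:
E_11 = -13.6057 × 2² / 11² = -0.449775207 eV
E_7 = -13.6057 × 2² / 7² = -1.110669388 eV
|ΔE| = |E_7 - E_11| = 0.660894181 eV

Convert to Joules: E = 0.660894181 eV × (1.602177 × 10⁻¹⁹ J/eV) = 1.0588695e-19 J

Using E = hf:
f = E/h = 1.0588695e-19 J / (6.62607 × 10⁻³⁴ J·s)
f = 1.59804e+14 Hz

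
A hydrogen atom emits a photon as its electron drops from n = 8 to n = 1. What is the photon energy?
13.39311 eV

The energy levels are E_n = -13.6057 eV / n².

Energy at n = 8: E_8 = -13.6057 / 8² = -0.21258906 eV
Energy at n = 1: E_1 = -13.6057 / 1² = -13.60570000 eV

For emission (electron falling to lower state), the photon energy is:
E_photon = E_8 - E_1 = |-0.21258906 - (-13.60570000)|
E_photon = 13.39311 eV

This energy is carried away by the emitted photon.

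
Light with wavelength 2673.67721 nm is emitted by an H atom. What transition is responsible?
n = 13 → n = 5

First, find the photon energy from the wavelength (hc = 1239.84 eV·nm):
E = hc/λ = 1239.84 eV·nm / 2673.67721 nm = 0.46372090 eV

The energy levels of hydrogen satisfy E_n = -13.6057 / n² eV, so an emission n_i → n_f releases
ΔE = 13.6057 × (1/n_f² − 1/n_i²) eV.

Setting ΔE equal to the photon energy:
1/n_f² − 1/n_i² = 0.46372090 / 13.6057 = 0.034082840

Since 1/n_i² must be positive, we need 1/n_f² > 0.034082840, i.e. n_f ≤ 5. For each allowed n_f, solve n_i = (1/n_f² − 0.034082840)^(−1/2) and check whether it is a whole number:
  n_f = 1: 1/n_i² = 1.000000000 − 0.034082840 = 0.965917160 → n_i = 1.017  (not an integer) ✗
  n_f = 2: 1/n_i² = 0.250000000 − 0.034082840 = 0.215917160 → n_i = 2.152  (not an integer) ✗
  n_f = 3: 1/n_i² = 0.111111111 − 0.034082840 = 0.077028271 → n_i = 3.603  (not an integer) ✗
  n_f = 4: 1/n_i² = 0.062500000 − 0.034082840 = 0.028417160 → n_i = 5.932  (not an integer) ✗
  n_f = 5: 1/n_i² = 0.040000000 − 0.034082840 = 0.005917160 → n_i = 13.000  → integer, n_i = 13 ✓

Only n_f = 5 gives an integer upper level, n_i = 13.

The transition is from n = 13 to n = 5 (emission).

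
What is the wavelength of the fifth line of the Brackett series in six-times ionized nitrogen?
37.080 nm

The lines of a series are numbered from the longest wavelength (smallest ΔE) outward; the fifth line is the transition from n = n_f + 5 to n_f.
The Brackett series has all transitions ending at n_f = 4.

For N⁶⁺ (Z = 7), the fifth line (ε-line) is the jump from n = 9 to n = 4:
E_9 = -13.6057 × 7² / 9² = -8.23061 eV
E_4 = -13.6057 × 7² / 4² = -41.66746 eV
ΔE = E_9 - E_4 = 33.43685 eV

λ = hc/E = 1239.84 eV·nm / 33.43685 eV
λ = 37.080 nm

This is the ε-line of the Brackett series in N⁶⁺.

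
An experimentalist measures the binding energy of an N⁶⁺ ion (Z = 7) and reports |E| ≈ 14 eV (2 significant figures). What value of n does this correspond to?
n = 7

The exact energy levels follow E_n = -13.6057 Z² / n² eV with Z = 7.

The measured value (-14 eV) is reported to only 2 significant figures, so we must test candidate n values and see which one matches to that precision.

Candidate energies:
  n = 5:  E = -13.6057 × 7² / 5² = -26.66717 eV
  n = 6:  E = -13.6057 × 7² / 6² = -18.51887 eV
  n = 7:  E = -13.6057 × 7² / 7² = -13.60570 eV  ← matches
  n = 8:  E = -13.6057 × 7² / 8² = -10.41686 eV
  n = 9:  E = -13.6057 × 7² / 9² = -8.23061 eV

Checking against the measurement of -14 eV (2 sig figs), only n = 7 agrees:
E_7 = -13.60570 eV, which rounds to -14 eV ✓

Therefore n = 7.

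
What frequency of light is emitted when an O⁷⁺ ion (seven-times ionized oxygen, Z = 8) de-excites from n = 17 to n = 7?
3.56839e+15 Hz

First, find the transition energy:
E_17 = -13.6057 × 8² / 17² = -3.0130270 eV
E_7 = -13.6057 × 8² / 7² = -17.7707102 eV
|ΔE| = |E_7 - E_17| = 14.7576832 eV

Convert to Joules: E = 14.7576832 eV × (1.602177 × 10⁻¹⁹ J/eV) = 2.3644421e-18 J

Using E = hf:
f = E/h = 2.3644421e-18 J / (6.62607 × 10⁻³⁴ J·s)
f = 3.56839e+15 Hz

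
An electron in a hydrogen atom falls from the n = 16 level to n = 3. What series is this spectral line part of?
Paschen series

The spectral series in hydrogen are named based on the final (lower) energy level:
- Lyman series: n_final = 1 (ultraviolet)
- Balmer series: n_final = 2 (visible/near-UV)
- Paschen series: n_final = 3 (infrared)
- Brackett series: n_final = 4 (infrared)
- Pfund series: n_final = 5 (far infrared)

Since this transition ends at n = 3, it belongs to the Paschen series.

For reference, this 16 → 3 line has photon energy
ΔE = 13.6057 eV × (1/3² - 1/16²) = 1.4585972 eV,
corresponding to wavelength λ = hc/ΔE = 1239.84 eV·nm / 1.4585972 eV = 850.022 nm in the infrared region.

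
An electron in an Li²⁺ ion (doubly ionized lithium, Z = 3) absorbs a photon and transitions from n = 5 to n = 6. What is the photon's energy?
1.49663 eV

The energy levels of a hydrogen-like atom are E_n = -13.6057 Z² eV / n².

Energy at n = 5: E_5 = -13.6057 × 3² / 5² = -4.89805200 eV
Energy at n = 6: E_6 = -13.6057 × 3² / 6² = -3.40142500 eV

The excitation energy is the difference:
ΔE = E_6 - E_5
ΔE = -3.40142500 - (-4.89805200)
ΔE = 1.49663 eV

Since this is positive, energy must be absorbed (photon absorption).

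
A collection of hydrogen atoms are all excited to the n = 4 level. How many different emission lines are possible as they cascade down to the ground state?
6

The electron can occupy levels n = 1, 2, ..., 4 during de-excitation — that is m = 4 - 1 + 1 = 4 distinct levels.

The number of distinct spectral lines equals the number of ways to choose 2 of these m levels (each pair gives one possible emission transition):

Number of lines = m(m-1)/2 = 4×3/2 = 6

These correspond to all possible transitions between the 4 levels:
4 → 3, 4 → 2, 4 → 1, 3 → 2, 3 → 1, 2 → 1

Each transition produces a photon with a unique energy (and thus wavelength). This count does not depend on Z.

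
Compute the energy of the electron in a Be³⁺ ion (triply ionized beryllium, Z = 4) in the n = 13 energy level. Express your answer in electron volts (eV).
-1.2881 eV

The energy levels of a hydrogen-like atom are given by:
E_n = -13.6057 Z² / n² eV  (with Z = 4 for Be³⁺)

For n = 13:
E_13 = -13.6057 × 4² / 13²
E_13 = -13.6057 × 16 / 169
E_13 = -1.2881 eV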